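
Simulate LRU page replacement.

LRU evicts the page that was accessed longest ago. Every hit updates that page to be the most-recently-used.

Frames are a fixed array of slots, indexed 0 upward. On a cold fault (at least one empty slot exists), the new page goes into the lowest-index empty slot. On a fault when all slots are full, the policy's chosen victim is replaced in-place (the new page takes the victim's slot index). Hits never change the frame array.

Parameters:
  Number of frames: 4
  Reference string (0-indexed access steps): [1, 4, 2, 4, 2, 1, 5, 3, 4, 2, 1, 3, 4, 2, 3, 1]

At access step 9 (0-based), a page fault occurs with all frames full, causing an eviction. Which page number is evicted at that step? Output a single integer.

Answer: 1

Derivation:
Step 0: ref 1 -> FAULT, frames=[1,-,-,-]
Step 1: ref 4 -> FAULT, frames=[1,4,-,-]
Step 2: ref 2 -> FAULT, frames=[1,4,2,-]
Step 3: ref 4 -> HIT, frames=[1,4,2,-]
Step 4: ref 2 -> HIT, frames=[1,4,2,-]
Step 5: ref 1 -> HIT, frames=[1,4,2,-]
Step 6: ref 5 -> FAULT, frames=[1,4,2,5]
Step 7: ref 3 -> FAULT, evict 4, frames=[1,3,2,5]
Step 8: ref 4 -> FAULT, evict 2, frames=[1,3,4,5]
Step 9: ref 2 -> FAULT, evict 1, frames=[2,3,4,5]
At step 9: evicted page 1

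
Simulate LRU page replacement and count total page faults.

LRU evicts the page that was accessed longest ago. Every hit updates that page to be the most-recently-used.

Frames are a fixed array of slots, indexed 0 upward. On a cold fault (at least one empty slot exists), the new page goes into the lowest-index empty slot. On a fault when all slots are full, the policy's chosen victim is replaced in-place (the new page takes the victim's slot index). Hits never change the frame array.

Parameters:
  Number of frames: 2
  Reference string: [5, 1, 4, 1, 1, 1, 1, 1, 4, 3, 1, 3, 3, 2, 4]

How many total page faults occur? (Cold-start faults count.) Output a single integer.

Step 0: ref 5 → FAULT, frames=[5,-]
Step 1: ref 1 → FAULT, frames=[5,1]
Step 2: ref 4 → FAULT (evict 5), frames=[4,1]
Step 3: ref 1 → HIT, frames=[4,1]
Step 4: ref 1 → HIT, frames=[4,1]
Step 5: ref 1 → HIT, frames=[4,1]
Step 6: ref 1 → HIT, frames=[4,1]
Step 7: ref 1 → HIT, frames=[4,1]
Step 8: ref 4 → HIT, frames=[4,1]
Step 9: ref 3 → FAULT (evict 1), frames=[4,3]
Step 10: ref 1 → FAULT (evict 4), frames=[1,3]
Step 11: ref 3 → HIT, frames=[1,3]
Step 12: ref 3 → HIT, frames=[1,3]
Step 13: ref 2 → FAULT (evict 1), frames=[2,3]
Step 14: ref 4 → FAULT (evict 3), frames=[2,4]
Total faults: 7

Answer: 7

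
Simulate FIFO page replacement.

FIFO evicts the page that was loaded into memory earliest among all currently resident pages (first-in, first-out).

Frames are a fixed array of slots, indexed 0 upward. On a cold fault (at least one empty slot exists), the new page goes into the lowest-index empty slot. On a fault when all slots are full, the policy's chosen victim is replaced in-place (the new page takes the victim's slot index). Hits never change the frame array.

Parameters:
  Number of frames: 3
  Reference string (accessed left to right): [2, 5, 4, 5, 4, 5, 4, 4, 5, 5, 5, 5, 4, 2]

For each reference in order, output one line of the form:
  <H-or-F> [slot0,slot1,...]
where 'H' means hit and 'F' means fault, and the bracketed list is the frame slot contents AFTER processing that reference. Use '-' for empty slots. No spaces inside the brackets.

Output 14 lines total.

F [2,-,-]
F [2,5,-]
F [2,5,4]
H [2,5,4]
H [2,5,4]
H [2,5,4]
H [2,5,4]
H [2,5,4]
H [2,5,4]
H [2,5,4]
H [2,5,4]
H [2,5,4]
H [2,5,4]
H [2,5,4]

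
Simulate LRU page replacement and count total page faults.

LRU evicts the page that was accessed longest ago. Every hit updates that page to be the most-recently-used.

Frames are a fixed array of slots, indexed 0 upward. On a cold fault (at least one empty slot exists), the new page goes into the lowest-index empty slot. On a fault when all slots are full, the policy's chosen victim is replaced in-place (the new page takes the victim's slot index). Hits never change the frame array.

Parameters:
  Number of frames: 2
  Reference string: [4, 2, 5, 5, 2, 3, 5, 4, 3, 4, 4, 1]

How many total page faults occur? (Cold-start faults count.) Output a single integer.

Step 0: ref 4 → FAULT, frames=[4,-]
Step 1: ref 2 → FAULT, frames=[4,2]
Step 2: ref 5 → FAULT (evict 4), frames=[5,2]
Step 3: ref 5 → HIT, frames=[5,2]
Step 4: ref 2 → HIT, frames=[5,2]
Step 5: ref 3 → FAULT (evict 5), frames=[3,2]
Step 6: ref 5 → FAULT (evict 2), frames=[3,5]
Step 7: ref 4 → FAULT (evict 3), frames=[4,5]
Step 8: ref 3 → FAULT (evict 5), frames=[4,3]
Step 9: ref 4 → HIT, frames=[4,3]
Step 10: ref 4 → HIT, frames=[4,3]
Step 11: ref 1 → FAULT (evict 3), frames=[4,1]
Total faults: 8

Answer: 8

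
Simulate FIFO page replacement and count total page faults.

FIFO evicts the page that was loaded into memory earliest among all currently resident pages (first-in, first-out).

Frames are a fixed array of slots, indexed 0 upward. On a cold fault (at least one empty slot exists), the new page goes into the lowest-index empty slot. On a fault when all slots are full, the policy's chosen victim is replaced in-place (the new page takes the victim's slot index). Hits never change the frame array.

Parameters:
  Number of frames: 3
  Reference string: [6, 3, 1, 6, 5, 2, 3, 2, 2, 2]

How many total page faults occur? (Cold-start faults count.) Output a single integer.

Answer: 6

Derivation:
Step 0: ref 6 → FAULT, frames=[6,-,-]
Step 1: ref 3 → FAULT, frames=[6,3,-]
Step 2: ref 1 → FAULT, frames=[6,3,1]
Step 3: ref 6 → HIT, frames=[6,3,1]
Step 4: ref 5 → FAULT (evict 6), frames=[5,3,1]
Step 5: ref 2 → FAULT (evict 3), frames=[5,2,1]
Step 6: ref 3 → FAULT (evict 1), frames=[5,2,3]
Step 7: ref 2 → HIT, frames=[5,2,3]
Step 8: ref 2 → HIT, frames=[5,2,3]
Step 9: ref 2 → HIT, frames=[5,2,3]
Total faults: 6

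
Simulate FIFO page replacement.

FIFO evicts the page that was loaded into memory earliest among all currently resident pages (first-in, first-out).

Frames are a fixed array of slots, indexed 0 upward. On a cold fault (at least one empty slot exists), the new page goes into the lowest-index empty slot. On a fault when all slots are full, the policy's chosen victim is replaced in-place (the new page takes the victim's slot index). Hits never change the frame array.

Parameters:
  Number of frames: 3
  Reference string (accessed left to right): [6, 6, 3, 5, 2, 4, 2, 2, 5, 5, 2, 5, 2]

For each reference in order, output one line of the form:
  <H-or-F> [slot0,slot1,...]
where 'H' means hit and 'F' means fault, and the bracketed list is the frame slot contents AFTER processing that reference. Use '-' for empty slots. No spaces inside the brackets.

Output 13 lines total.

F [6,-,-]
H [6,-,-]
F [6,3,-]
F [6,3,5]
F [2,3,5]
F [2,4,5]
H [2,4,5]
H [2,4,5]
H [2,4,5]
H [2,4,5]
H [2,4,5]
H [2,4,5]
H [2,4,5]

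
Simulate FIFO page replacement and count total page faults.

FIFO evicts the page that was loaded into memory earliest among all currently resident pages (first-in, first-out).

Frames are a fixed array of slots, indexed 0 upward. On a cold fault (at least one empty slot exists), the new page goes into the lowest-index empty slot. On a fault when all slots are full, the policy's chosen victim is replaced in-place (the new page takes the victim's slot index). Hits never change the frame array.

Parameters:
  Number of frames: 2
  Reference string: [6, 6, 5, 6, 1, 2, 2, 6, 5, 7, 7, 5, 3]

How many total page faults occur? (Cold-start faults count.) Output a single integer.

Answer: 8

Derivation:
Step 0: ref 6 → FAULT, frames=[6,-]
Step 1: ref 6 → HIT, frames=[6,-]
Step 2: ref 5 → FAULT, frames=[6,5]
Step 3: ref 6 → HIT, frames=[6,5]
Step 4: ref 1 → FAULT (evict 6), frames=[1,5]
Step 5: ref 2 → FAULT (evict 5), frames=[1,2]
Step 6: ref 2 → HIT, frames=[1,2]
Step 7: ref 6 → FAULT (evict 1), frames=[6,2]
Step 8: ref 5 → FAULT (evict 2), frames=[6,5]
Step 9: ref 7 → FAULT (evict 6), frames=[7,5]
Step 10: ref 7 → HIT, frames=[7,5]
Step 11: ref 5 → HIT, frames=[7,5]
Step 12: ref 3 → FAULT (evict 5), frames=[7,3]
Total faults: 8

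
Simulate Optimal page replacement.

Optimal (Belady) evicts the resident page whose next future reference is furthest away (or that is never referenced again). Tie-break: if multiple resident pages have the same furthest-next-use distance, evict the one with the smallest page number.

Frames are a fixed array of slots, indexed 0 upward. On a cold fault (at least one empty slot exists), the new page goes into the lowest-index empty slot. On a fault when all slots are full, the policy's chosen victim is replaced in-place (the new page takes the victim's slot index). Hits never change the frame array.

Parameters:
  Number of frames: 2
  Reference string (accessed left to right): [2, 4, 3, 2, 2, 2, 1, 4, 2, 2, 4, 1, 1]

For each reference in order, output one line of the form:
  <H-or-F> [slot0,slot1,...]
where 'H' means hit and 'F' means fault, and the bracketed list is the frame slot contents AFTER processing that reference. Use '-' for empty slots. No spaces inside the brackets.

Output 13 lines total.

F [2,-]
F [2,4]
F [2,3]
H [2,3]
H [2,3]
H [2,3]
F [2,1]
F [2,4]
H [2,4]
H [2,4]
H [2,4]
F [1,4]
H [1,4]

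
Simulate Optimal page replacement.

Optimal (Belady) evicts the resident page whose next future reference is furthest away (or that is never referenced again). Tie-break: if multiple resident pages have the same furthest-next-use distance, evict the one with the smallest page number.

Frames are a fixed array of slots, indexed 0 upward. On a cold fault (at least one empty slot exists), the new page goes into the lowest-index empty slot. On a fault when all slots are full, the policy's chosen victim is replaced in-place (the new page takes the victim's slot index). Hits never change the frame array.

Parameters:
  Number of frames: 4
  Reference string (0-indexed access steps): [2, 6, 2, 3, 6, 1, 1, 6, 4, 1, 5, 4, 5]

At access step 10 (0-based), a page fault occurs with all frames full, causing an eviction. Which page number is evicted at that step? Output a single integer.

Step 0: ref 2 -> FAULT, frames=[2,-,-,-]
Step 1: ref 6 -> FAULT, frames=[2,6,-,-]
Step 2: ref 2 -> HIT, frames=[2,6,-,-]
Step 3: ref 3 -> FAULT, frames=[2,6,3,-]
Step 4: ref 6 -> HIT, frames=[2,6,3,-]
Step 5: ref 1 -> FAULT, frames=[2,6,3,1]
Step 6: ref 1 -> HIT, frames=[2,6,3,1]
Step 7: ref 6 -> HIT, frames=[2,6,3,1]
Step 8: ref 4 -> FAULT, evict 2, frames=[4,6,3,1]
Step 9: ref 1 -> HIT, frames=[4,6,3,1]
Step 10: ref 5 -> FAULT, evict 1, frames=[4,6,3,5]
At step 10: evicted page 1

Answer: 1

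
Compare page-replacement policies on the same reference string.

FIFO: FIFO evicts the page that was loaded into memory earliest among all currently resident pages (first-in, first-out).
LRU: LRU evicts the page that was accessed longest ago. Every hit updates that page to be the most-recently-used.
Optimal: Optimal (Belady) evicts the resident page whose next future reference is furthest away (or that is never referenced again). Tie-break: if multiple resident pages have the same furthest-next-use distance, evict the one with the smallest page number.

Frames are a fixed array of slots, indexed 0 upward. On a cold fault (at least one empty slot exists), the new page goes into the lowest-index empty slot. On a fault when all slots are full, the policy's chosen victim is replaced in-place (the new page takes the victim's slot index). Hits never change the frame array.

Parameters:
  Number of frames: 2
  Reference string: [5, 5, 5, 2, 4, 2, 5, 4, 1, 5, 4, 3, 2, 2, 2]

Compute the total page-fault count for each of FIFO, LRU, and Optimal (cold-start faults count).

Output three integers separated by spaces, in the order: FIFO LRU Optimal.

--- FIFO ---
  step 0: ref 5 -> FAULT, frames=[5,-] (faults so far: 1)
  step 1: ref 5 -> HIT, frames=[5,-] (faults so far: 1)
  step 2: ref 5 -> HIT, frames=[5,-] (faults so far: 1)
  step 3: ref 2 -> FAULT, frames=[5,2] (faults so far: 2)
  step 4: ref 4 -> FAULT, evict 5, frames=[4,2] (faults so far: 3)
  step 5: ref 2 -> HIT, frames=[4,2] (faults so far: 3)
  step 6: ref 5 -> FAULT, evict 2, frames=[4,5] (faults so far: 4)
  step 7: ref 4 -> HIT, frames=[4,5] (faults so far: 4)
  step 8: ref 1 -> FAULT, evict 4, frames=[1,5] (faults so far: 5)
  step 9: ref 5 -> HIT, frames=[1,5] (faults so far: 5)
  step 10: ref 4 -> FAULT, evict 5, frames=[1,4] (faults so far: 6)
  step 11: ref 3 -> FAULT, evict 1, frames=[3,4] (faults so far: 7)
  step 12: ref 2 -> FAULT, evict 4, frames=[3,2] (faults so far: 8)
  step 13: ref 2 -> HIT, frames=[3,2] (faults so far: 8)
  step 14: ref 2 -> HIT, frames=[3,2] (faults so far: 8)
  FIFO total faults: 8
--- LRU ---
  step 0: ref 5 -> FAULT, frames=[5,-] (faults so far: 1)
  step 1: ref 5 -> HIT, frames=[5,-] (faults so far: 1)
  step 2: ref 5 -> HIT, frames=[5,-] (faults so far: 1)
  step 3: ref 2 -> FAULT, frames=[5,2] (faults so far: 2)
  step 4: ref 4 -> FAULT, evict 5, frames=[4,2] (faults so far: 3)
  step 5: ref 2 -> HIT, frames=[4,2] (faults so far: 3)
  step 6: ref 5 -> FAULT, evict 4, frames=[5,2] (faults so far: 4)
  step 7: ref 4 -> FAULT, evict 2, frames=[5,4] (faults so far: 5)
  step 8: ref 1 -> FAULT, evict 5, frames=[1,4] (faults so far: 6)
  step 9: ref 5 -> FAULT, evict 4, frames=[1,5] (faults so far: 7)
  step 10: ref 4 -> FAULT, evict 1, frames=[4,5] (faults so far: 8)
  step 11: ref 3 -> FAULT, evict 5, frames=[4,3] (faults so far: 9)
  step 12: ref 2 -> FAULT, evict 4, frames=[2,3] (faults so far: 10)
  step 13: ref 2 -> HIT, frames=[2,3] (faults so far: 10)
  step 14: ref 2 -> HIT, frames=[2,3] (faults so far: 10)
  LRU total faults: 10
--- Optimal ---
  step 0: ref 5 -> FAULT, frames=[5,-] (faults so far: 1)
  step 1: ref 5 -> HIT, frames=[5,-] (faults so far: 1)
  step 2: ref 5 -> HIT, frames=[5,-] (faults so far: 1)
  step 3: ref 2 -> FAULT, frames=[5,2] (faults so far: 2)
  step 4: ref 4 -> FAULT, evict 5, frames=[4,2] (faults so far: 3)
  step 5: ref 2 -> HIT, frames=[4,2] (faults so far: 3)
  step 6: ref 5 -> FAULT, evict 2, frames=[4,5] (faults so far: 4)
  step 7: ref 4 -> HIT, frames=[4,5] (faults so far: 4)
  step 8: ref 1 -> FAULT, evict 4, frames=[1,5] (faults so far: 5)
  step 9: ref 5 -> HIT, frames=[1,5] (faults so far: 5)
  step 10: ref 4 -> FAULT, evict 1, frames=[4,5] (faults so far: 6)
  step 11: ref 3 -> FAULT, evict 4, frames=[3,5] (faults so far: 7)
  step 12: ref 2 -> FAULT, evict 3, frames=[2,5] (faults so far: 8)
  step 13: ref 2 -> HIT, frames=[2,5] (faults so far: 8)
  step 14: ref 2 -> HIT, frames=[2,5] (faults so far: 8)
  Optimal total faults: 8

Answer: 8 10 8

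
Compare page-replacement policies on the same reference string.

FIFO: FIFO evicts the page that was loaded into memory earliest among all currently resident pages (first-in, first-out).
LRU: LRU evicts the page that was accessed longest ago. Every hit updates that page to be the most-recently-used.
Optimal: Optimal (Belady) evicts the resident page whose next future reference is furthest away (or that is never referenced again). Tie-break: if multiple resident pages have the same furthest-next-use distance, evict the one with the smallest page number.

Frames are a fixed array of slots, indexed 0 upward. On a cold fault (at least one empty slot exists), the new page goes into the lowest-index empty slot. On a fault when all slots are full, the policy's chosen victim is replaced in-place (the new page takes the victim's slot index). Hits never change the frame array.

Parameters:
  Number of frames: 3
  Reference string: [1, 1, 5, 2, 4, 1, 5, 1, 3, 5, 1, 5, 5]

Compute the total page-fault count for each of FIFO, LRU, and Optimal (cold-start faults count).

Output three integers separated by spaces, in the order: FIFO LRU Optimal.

--- FIFO ---
  step 0: ref 1 -> FAULT, frames=[1,-,-] (faults so far: 1)
  step 1: ref 1 -> HIT, frames=[1,-,-] (faults so far: 1)
  step 2: ref 5 -> FAULT, frames=[1,5,-] (faults so far: 2)
  step 3: ref 2 -> FAULT, frames=[1,5,2] (faults so far: 3)
  step 4: ref 4 -> FAULT, evict 1, frames=[4,5,2] (faults so far: 4)
  step 5: ref 1 -> FAULT, evict 5, frames=[4,1,2] (faults so far: 5)
  step 6: ref 5 -> FAULT, evict 2, frames=[4,1,5] (faults so far: 6)
  step 7: ref 1 -> HIT, frames=[4,1,5] (faults so far: 6)
  step 8: ref 3 -> FAULT, evict 4, frames=[3,1,5] (faults so far: 7)
  step 9: ref 5 -> HIT, frames=[3,1,5] (faults so far: 7)
  step 10: ref 1 -> HIT, frames=[3,1,5] (faults so far: 7)
  step 11: ref 5 -> HIT, frames=[3,1,5] (faults so far: 7)
  step 12: ref 5 -> HIT, frames=[3,1,5] (faults so far: 7)
  FIFO total faults: 7
--- LRU ---
  step 0: ref 1 -> FAULT, frames=[1,-,-] (faults so far: 1)
  step 1: ref 1 -> HIT, frames=[1,-,-] (faults so far: 1)
  step 2: ref 5 -> FAULT, frames=[1,5,-] (faults so far: 2)
  step 3: ref 2 -> FAULT, frames=[1,5,2] (faults so far: 3)
  step 4: ref 4 -> FAULT, evict 1, frames=[4,5,2] (faults so far: 4)
  step 5: ref 1 -> FAULT, evict 5, frames=[4,1,2] (faults so far: 5)
  step 6: ref 5 -> FAULT, evict 2, frames=[4,1,5] (faults so far: 6)
  step 7: ref 1 -> HIT, frames=[4,1,5] (faults so far: 6)
  step 8: ref 3 -> FAULT, evict 4, frames=[3,1,5] (faults so far: 7)
  step 9: ref 5 -> HIT, frames=[3,1,5] (faults so far: 7)
  step 10: ref 1 -> HIT, frames=[3,1,5] (faults so far: 7)
  step 11: ref 5 -> HIT, frames=[3,1,5] (faults so far: 7)
  step 12: ref 5 -> HIT, frames=[3,1,5] (faults so far: 7)
  LRU total faults: 7
--- Optimal ---
  step 0: ref 1 -> FAULT, frames=[1,-,-] (faults so far: 1)
  step 1: ref 1 -> HIT, frames=[1,-,-] (faults so far: 1)
  step 2: ref 5 -> FAULT, frames=[1,5,-] (faults so far: 2)
  step 3: ref 2 -> FAULT, frames=[1,5,2] (faults so far: 3)
  step 4: ref 4 -> FAULT, evict 2, frames=[1,5,4] (faults so far: 4)
  step 5: ref 1 -> HIT, frames=[1,5,4] (faults so far: 4)
  step 6: ref 5 -> HIT, frames=[1,5,4] (faults so far: 4)
  step 7: ref 1 -> HIT, frames=[1,5,4] (faults so far: 4)
  step 8: ref 3 -> FAULT, evict 4, frames=[1,5,3] (faults so far: 5)
  step 9: ref 5 -> HIT, frames=[1,5,3] (faults so far: 5)
  step 10: ref 1 -> HIT, frames=[1,5,3] (faults so far: 5)
  step 11: ref 5 -> HIT, frames=[1,5,3] (faults so far: 5)
  step 12: ref 5 -> HIT, frames=[1,5,3] (faults so far: 5)
  Optimal total faults: 5

Answer: 7 7 5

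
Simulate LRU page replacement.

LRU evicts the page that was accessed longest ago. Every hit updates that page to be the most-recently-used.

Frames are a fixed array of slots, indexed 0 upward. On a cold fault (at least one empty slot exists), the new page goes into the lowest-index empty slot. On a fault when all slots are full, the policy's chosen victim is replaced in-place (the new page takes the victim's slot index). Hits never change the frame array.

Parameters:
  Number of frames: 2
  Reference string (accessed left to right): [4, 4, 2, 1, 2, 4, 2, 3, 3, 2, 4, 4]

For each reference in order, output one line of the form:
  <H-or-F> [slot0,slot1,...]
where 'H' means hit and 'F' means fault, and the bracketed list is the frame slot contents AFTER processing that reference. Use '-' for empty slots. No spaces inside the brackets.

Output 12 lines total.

F [4,-]
H [4,-]
F [4,2]
F [1,2]
H [1,2]
F [4,2]
H [4,2]
F [3,2]
H [3,2]
H [3,2]
F [4,2]
H [4,2]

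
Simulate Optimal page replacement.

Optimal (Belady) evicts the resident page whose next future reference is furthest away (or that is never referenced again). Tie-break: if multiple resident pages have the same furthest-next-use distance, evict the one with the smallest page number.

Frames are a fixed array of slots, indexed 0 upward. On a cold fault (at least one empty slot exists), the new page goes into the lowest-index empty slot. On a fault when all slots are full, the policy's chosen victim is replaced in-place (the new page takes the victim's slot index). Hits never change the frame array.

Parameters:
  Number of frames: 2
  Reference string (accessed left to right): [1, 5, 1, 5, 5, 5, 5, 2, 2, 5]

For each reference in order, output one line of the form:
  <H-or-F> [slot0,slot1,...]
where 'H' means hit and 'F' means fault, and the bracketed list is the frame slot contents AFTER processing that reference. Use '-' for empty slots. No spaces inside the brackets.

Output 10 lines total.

F [1,-]
F [1,5]
H [1,5]
H [1,5]
H [1,5]
H [1,5]
H [1,5]
F [2,5]
H [2,5]
H [2,5]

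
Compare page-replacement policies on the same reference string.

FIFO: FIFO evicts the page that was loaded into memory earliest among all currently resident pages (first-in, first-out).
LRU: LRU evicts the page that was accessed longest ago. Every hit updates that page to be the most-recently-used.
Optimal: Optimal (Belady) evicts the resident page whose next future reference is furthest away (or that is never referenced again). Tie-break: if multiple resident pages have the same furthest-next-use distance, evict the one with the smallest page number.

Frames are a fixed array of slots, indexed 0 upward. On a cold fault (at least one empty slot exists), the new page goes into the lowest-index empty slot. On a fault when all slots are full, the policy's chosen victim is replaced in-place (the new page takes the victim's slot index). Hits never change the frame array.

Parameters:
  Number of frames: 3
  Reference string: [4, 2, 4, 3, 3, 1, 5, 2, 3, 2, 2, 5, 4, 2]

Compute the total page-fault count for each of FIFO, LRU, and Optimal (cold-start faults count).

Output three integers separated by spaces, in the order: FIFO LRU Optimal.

--- FIFO ---
  step 0: ref 4 -> FAULT, frames=[4,-,-] (faults so far: 1)
  step 1: ref 2 -> FAULT, frames=[4,2,-] (faults so far: 2)
  step 2: ref 4 -> HIT, frames=[4,2,-] (faults so far: 2)
  step 3: ref 3 -> FAULT, frames=[4,2,3] (faults so far: 3)
  step 4: ref 3 -> HIT, frames=[4,2,3] (faults so far: 3)
  step 5: ref 1 -> FAULT, evict 4, frames=[1,2,3] (faults so far: 4)
  step 6: ref 5 -> FAULT, evict 2, frames=[1,5,3] (faults so far: 5)
  step 7: ref 2 -> FAULT, evict 3, frames=[1,5,2] (faults so far: 6)
  step 8: ref 3 -> FAULT, evict 1, frames=[3,5,2] (faults so far: 7)
  step 9: ref 2 -> HIT, frames=[3,5,2] (faults so far: 7)
  step 10: ref 2 -> HIT, frames=[3,5,2] (faults so far: 7)
  step 11: ref 5 -> HIT, frames=[3,5,2] (faults so far: 7)
  step 12: ref 4 -> FAULT, evict 5, frames=[3,4,2] (faults so far: 8)
  step 13: ref 2 -> HIT, frames=[3,4,2] (faults so far: 8)
  FIFO total faults: 8
--- LRU ---
  step 0: ref 4 -> FAULT, frames=[4,-,-] (faults so far: 1)
  step 1: ref 2 -> FAULT, frames=[4,2,-] (faults so far: 2)
  step 2: ref 4 -> HIT, frames=[4,2,-] (faults so far: 2)
  step 3: ref 3 -> FAULT, frames=[4,2,3] (faults so far: 3)
  step 4: ref 3 -> HIT, frames=[4,2,3] (faults so far: 3)
  step 5: ref 1 -> FAULT, evict 2, frames=[4,1,3] (faults so far: 4)
  step 6: ref 5 -> FAULT, evict 4, frames=[5,1,3] (faults so far: 5)
  step 7: ref 2 -> FAULT, evict 3, frames=[5,1,2] (faults so far: 6)
  step 8: ref 3 -> FAULT, evict 1, frames=[5,3,2] (faults so far: 7)
  step 9: ref 2 -> HIT, frames=[5,3,2] (faults so far: 7)
  step 10: ref 2 -> HIT, frames=[5,3,2] (faults so far: 7)
  step 11: ref 5 -> HIT, frames=[5,3,2] (faults so far: 7)
  step 12: ref 4 -> FAULT, evict 3, frames=[5,4,2] (faults so far: 8)
  step 13: ref 2 -> HIT, frames=[5,4,2] (faults so far: 8)
  LRU total faults: 8
--- Optimal ---
  step 0: ref 4 -> FAULT, frames=[4,-,-] (faults so far: 1)
  step 1: ref 2 -> FAULT, frames=[4,2,-] (faults so far: 2)
  step 2: ref 4 -> HIT, frames=[4,2,-] (faults so far: 2)
  step 3: ref 3 -> FAULT, frames=[4,2,3] (faults so far: 3)
  step 4: ref 3 -> HIT, frames=[4,2,3] (faults so far: 3)
  step 5: ref 1 -> FAULT, evict 4, frames=[1,2,3] (faults so far: 4)
  step 6: ref 5 -> FAULT, evict 1, frames=[5,2,3] (faults so far: 5)
  step 7: ref 2 -> HIT, frames=[5,2,3] (faults so far: 5)
  step 8: ref 3 -> HIT, frames=[5,2,3] (faults so far: 5)
  step 9: ref 2 -> HIT, frames=[5,2,3] (faults so far: 5)
  step 10: ref 2 -> HIT, frames=[5,2,3] (faults so far: 5)
  step 11: ref 5 -> HIT, frames=[5,2,3] (faults so far: 5)
  step 12: ref 4 -> FAULT, evict 3, frames=[5,2,4] (faults so far: 6)
  step 13: ref 2 -> HIT, frames=[5,2,4] (faults so far: 6)
  Optimal total faults: 6

Answer: 8 8 6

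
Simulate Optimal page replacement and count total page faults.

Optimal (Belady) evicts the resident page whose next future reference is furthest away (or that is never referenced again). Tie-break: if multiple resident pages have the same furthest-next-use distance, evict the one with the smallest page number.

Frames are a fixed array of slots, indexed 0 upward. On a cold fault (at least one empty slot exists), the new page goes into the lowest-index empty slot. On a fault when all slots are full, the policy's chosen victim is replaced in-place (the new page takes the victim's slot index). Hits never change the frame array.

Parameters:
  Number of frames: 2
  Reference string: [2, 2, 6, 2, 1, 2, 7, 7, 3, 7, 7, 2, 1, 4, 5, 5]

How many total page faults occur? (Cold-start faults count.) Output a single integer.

Step 0: ref 2 → FAULT, frames=[2,-]
Step 1: ref 2 → HIT, frames=[2,-]
Step 2: ref 6 → FAULT, frames=[2,6]
Step 3: ref 2 → HIT, frames=[2,6]
Step 4: ref 1 → FAULT (evict 6), frames=[2,1]
Step 5: ref 2 → HIT, frames=[2,1]
Step 6: ref 7 → FAULT (evict 1), frames=[2,7]
Step 7: ref 7 → HIT, frames=[2,7]
Step 8: ref 3 → FAULT (evict 2), frames=[3,7]
Step 9: ref 7 → HIT, frames=[3,7]
Step 10: ref 7 → HIT, frames=[3,7]
Step 11: ref 2 → FAULT (evict 3), frames=[2,7]
Step 12: ref 1 → FAULT (evict 2), frames=[1,7]
Step 13: ref 4 → FAULT (evict 1), frames=[4,7]
Step 14: ref 5 → FAULT (evict 4), frames=[5,7]
Step 15: ref 5 → HIT, frames=[5,7]
Total faults: 9

Answer: 9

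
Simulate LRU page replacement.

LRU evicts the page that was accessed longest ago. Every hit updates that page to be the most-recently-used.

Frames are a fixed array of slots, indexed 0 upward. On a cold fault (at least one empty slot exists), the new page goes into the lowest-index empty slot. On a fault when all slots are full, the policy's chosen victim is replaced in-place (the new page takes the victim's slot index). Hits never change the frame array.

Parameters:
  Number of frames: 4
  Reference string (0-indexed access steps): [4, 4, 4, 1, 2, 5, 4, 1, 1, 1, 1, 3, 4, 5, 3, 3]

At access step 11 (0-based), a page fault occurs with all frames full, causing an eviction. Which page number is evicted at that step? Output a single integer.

Answer: 2

Derivation:
Step 0: ref 4 -> FAULT, frames=[4,-,-,-]
Step 1: ref 4 -> HIT, frames=[4,-,-,-]
Step 2: ref 4 -> HIT, frames=[4,-,-,-]
Step 3: ref 1 -> FAULT, frames=[4,1,-,-]
Step 4: ref 2 -> FAULT, frames=[4,1,2,-]
Step 5: ref 5 -> FAULT, frames=[4,1,2,5]
Step 6: ref 4 -> HIT, frames=[4,1,2,5]
Step 7: ref 1 -> HIT, frames=[4,1,2,5]
Step 8: ref 1 -> HIT, frames=[4,1,2,5]
Step 9: ref 1 -> HIT, frames=[4,1,2,5]
Step 10: ref 1 -> HIT, frames=[4,1,2,5]
Step 11: ref 3 -> FAULT, evict 2, frames=[4,1,3,5]
At step 11: evicted page 2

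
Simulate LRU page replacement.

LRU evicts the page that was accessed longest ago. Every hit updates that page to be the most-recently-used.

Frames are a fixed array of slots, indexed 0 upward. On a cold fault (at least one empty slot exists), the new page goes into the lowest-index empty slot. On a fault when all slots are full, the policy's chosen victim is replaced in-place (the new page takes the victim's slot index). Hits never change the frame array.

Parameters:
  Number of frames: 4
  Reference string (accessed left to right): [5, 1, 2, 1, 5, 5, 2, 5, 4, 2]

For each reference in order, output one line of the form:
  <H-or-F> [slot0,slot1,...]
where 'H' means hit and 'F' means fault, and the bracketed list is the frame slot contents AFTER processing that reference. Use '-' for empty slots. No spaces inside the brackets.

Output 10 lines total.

F [5,-,-,-]
F [5,1,-,-]
F [5,1,2,-]
H [5,1,2,-]
H [5,1,2,-]
H [5,1,2,-]
H [5,1,2,-]
H [5,1,2,-]
F [5,1,2,4]
H [5,1,2,4]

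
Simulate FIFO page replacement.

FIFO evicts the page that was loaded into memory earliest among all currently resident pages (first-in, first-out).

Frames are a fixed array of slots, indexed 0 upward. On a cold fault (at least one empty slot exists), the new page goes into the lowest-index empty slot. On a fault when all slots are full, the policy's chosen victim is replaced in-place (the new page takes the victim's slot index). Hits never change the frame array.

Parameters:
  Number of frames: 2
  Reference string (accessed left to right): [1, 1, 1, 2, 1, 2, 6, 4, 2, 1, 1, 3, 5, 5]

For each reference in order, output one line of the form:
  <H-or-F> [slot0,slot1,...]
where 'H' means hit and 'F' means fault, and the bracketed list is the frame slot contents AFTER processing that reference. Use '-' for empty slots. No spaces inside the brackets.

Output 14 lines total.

F [1,-]
H [1,-]
H [1,-]
F [1,2]
H [1,2]
H [1,2]
F [6,2]
F [6,4]
F [2,4]
F [2,1]
H [2,1]
F [3,1]
F [3,5]
H [3,5]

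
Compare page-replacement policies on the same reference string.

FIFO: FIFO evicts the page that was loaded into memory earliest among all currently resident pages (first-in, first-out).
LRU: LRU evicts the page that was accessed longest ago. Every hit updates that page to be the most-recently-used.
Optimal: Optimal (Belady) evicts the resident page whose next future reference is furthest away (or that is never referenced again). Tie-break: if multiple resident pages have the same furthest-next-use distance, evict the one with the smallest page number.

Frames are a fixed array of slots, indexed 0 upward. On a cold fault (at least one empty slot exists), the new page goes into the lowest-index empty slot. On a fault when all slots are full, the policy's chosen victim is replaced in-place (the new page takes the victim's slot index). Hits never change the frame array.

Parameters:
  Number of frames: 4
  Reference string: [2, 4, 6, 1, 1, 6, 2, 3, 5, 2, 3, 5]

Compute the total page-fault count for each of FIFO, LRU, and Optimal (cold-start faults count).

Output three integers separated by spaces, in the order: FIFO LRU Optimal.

Answer: 7 6 6

Derivation:
--- FIFO ---
  step 0: ref 2 -> FAULT, frames=[2,-,-,-] (faults so far: 1)
  step 1: ref 4 -> FAULT, frames=[2,4,-,-] (faults so far: 2)
  step 2: ref 6 -> FAULT, frames=[2,4,6,-] (faults so far: 3)
  step 3: ref 1 -> FAULT, frames=[2,4,6,1] (faults so far: 4)
  step 4: ref 1 -> HIT, frames=[2,4,6,1] (faults so far: 4)
  step 5: ref 6 -> HIT, frames=[2,4,6,1] (faults so far: 4)
  step 6: ref 2 -> HIT, frames=[2,4,6,1] (faults so far: 4)
  step 7: ref 3 -> FAULT, evict 2, frames=[3,4,6,1] (faults so far: 5)
  step 8: ref 5 -> FAULT, evict 4, frames=[3,5,6,1] (faults so far: 6)
  step 9: ref 2 -> FAULT, evict 6, frames=[3,5,2,1] (faults so far: 7)
  step 10: ref 3 -> HIT, frames=[3,5,2,1] (faults so far: 7)
  step 11: ref 5 -> HIT, frames=[3,5,2,1] (faults so far: 7)
  FIFO total faults: 7
--- LRU ---
  step 0: ref 2 -> FAULT, frames=[2,-,-,-] (faults so far: 1)
  step 1: ref 4 -> FAULT, frames=[2,4,-,-] (faults so far: 2)
  step 2: ref 6 -> FAULT, frames=[2,4,6,-] (faults so far: 3)
  step 3: ref 1 -> FAULT, frames=[2,4,6,1] (faults so far: 4)
  step 4: ref 1 -> HIT, frames=[2,4,6,1] (faults so far: 4)
  step 5: ref 6 -> HIT, frames=[2,4,6,1] (faults so far: 4)
  step 6: ref 2 -> HIT, frames=[2,4,6,1] (faults so far: 4)
  step 7: ref 3 -> FAULT, evict 4, frames=[2,3,6,1] (faults so far: 5)
  step 8: ref 5 -> FAULT, evict 1, frames=[2,3,6,5] (faults so far: 6)
  step 9: ref 2 -> HIT, frames=[2,3,6,5] (faults so far: 6)
  step 10: ref 3 -> HIT, frames=[2,3,6,5] (faults so far: 6)
  step 11: ref 5 -> HIT, frames=[2,3,6,5] (faults so far: 6)
  LRU total faults: 6
--- Optimal ---
  step 0: ref 2 -> FAULT, frames=[2,-,-,-] (faults so far: 1)
  step 1: ref 4 -> FAULT, frames=[2,4,-,-] (faults so far: 2)
  step 2: ref 6 -> FAULT, frames=[2,4,6,-] (faults so far: 3)
  step 3: ref 1 -> FAULT, frames=[2,4,6,1] (faults so far: 4)
  step 4: ref 1 -> HIT, frames=[2,4,6,1] (faults so far: 4)
  step 5: ref 6 -> HIT, frames=[2,4,6,1] (faults so far: 4)
  step 6: ref 2 -> HIT, frames=[2,4,6,1] (faults so far: 4)
  step 7: ref 3 -> FAULT, evict 1, frames=[2,4,6,3] (faults so far: 5)
  step 8: ref 5 -> FAULT, evict 4, frames=[2,5,6,3] (faults so far: 6)
  step 9: ref 2 -> HIT, frames=[2,5,6,3] (faults so far: 6)
  step 10: ref 3 -> HIT, frames=[2,5,6,3] (faults so far: 6)
  step 11: ref 5 -> HIT, frames=[2,5,6,3] (faults so far: 6)
  Optimal total faults: 6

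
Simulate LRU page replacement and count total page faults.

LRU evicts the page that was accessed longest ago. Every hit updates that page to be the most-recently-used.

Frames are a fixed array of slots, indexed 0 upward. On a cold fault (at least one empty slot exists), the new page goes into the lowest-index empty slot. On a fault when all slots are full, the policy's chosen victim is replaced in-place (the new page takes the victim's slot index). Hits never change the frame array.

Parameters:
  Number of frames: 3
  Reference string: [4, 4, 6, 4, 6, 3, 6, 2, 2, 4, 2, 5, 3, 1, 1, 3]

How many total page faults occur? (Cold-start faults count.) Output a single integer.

Answer: 8

Derivation:
Step 0: ref 4 → FAULT, frames=[4,-,-]
Step 1: ref 4 → HIT, frames=[4,-,-]
Step 2: ref 6 → FAULT, frames=[4,6,-]
Step 3: ref 4 → HIT, frames=[4,6,-]
Step 4: ref 6 → HIT, frames=[4,6,-]
Step 5: ref 3 → FAULT, frames=[4,6,3]
Step 6: ref 6 → HIT, frames=[4,6,3]
Step 7: ref 2 → FAULT (evict 4), frames=[2,6,3]
Step 8: ref 2 → HIT, frames=[2,6,3]
Step 9: ref 4 → FAULT (evict 3), frames=[2,6,4]
Step 10: ref 2 → HIT, frames=[2,6,4]
Step 11: ref 5 → FAULT (evict 6), frames=[2,5,4]
Step 12: ref 3 → FAULT (evict 4), frames=[2,5,3]
Step 13: ref 1 → FAULT (evict 2), frames=[1,5,3]
Step 14: ref 1 → HIT, frames=[1,5,3]
Step 15: ref 3 → HIT, frames=[1,5,3]
Total faults: 8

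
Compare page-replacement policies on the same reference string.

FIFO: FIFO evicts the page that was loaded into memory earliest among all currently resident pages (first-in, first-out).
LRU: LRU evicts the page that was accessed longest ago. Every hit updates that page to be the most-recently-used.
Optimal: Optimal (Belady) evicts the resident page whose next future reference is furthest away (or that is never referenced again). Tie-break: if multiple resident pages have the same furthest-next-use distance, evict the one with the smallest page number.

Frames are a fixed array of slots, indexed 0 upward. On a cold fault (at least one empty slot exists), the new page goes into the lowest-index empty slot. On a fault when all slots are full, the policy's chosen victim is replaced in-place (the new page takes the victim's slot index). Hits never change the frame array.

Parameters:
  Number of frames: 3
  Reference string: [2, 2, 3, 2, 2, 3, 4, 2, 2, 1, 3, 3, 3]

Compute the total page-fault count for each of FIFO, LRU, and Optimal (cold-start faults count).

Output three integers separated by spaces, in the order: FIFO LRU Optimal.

Answer: 4 5 4

Derivation:
--- FIFO ---
  step 0: ref 2 -> FAULT, frames=[2,-,-] (faults so far: 1)
  step 1: ref 2 -> HIT, frames=[2,-,-] (faults so far: 1)
  step 2: ref 3 -> FAULT, frames=[2,3,-] (faults so far: 2)
  step 3: ref 2 -> HIT, frames=[2,3,-] (faults so far: 2)
  step 4: ref 2 -> HIT, frames=[2,3,-] (faults so far: 2)
  step 5: ref 3 -> HIT, frames=[2,3,-] (faults so far: 2)
  step 6: ref 4 -> FAULT, frames=[2,3,4] (faults so far: 3)
  step 7: ref 2 -> HIT, frames=[2,3,4] (faults so far: 3)
  step 8: ref 2 -> HIT, frames=[2,3,4] (faults so far: 3)
  step 9: ref 1 -> FAULT, evict 2, frames=[1,3,4] (faults so far: 4)
  step 10: ref 3 -> HIT, frames=[1,3,4] (faults so far: 4)
  step 11: ref 3 -> HIT, frames=[1,3,4] (faults so far: 4)
  step 12: ref 3 -> HIT, frames=[1,3,4] (faults so far: 4)
  FIFO total faults: 4
--- LRU ---
  step 0: ref 2 -> FAULT, frames=[2,-,-] (faults so far: 1)
  step 1: ref 2 -> HIT, frames=[2,-,-] (faults so far: 1)
  step 2: ref 3 -> FAULT, frames=[2,3,-] (faults so far: 2)
  step 3: ref 2 -> HIT, frames=[2,3,-] (faults so far: 2)
  step 4: ref 2 -> HIT, frames=[2,3,-] (faults so far: 2)
  step 5: ref 3 -> HIT, frames=[2,3,-] (faults so far: 2)
  step 6: ref 4 -> FAULT, frames=[2,3,4] (faults so far: 3)
  step 7: ref 2 -> HIT, frames=[2,3,4] (faults so far: 3)
  step 8: ref 2 -> HIT, frames=[2,3,4] (faults so far: 3)
  step 9: ref 1 -> FAULT, evict 3, frames=[2,1,4] (faults so far: 4)
  step 10: ref 3 -> FAULT, evict 4, frames=[2,1,3] (faults so far: 5)
  step 11: ref 3 -> HIT, frames=[2,1,3] (faults so far: 5)
  step 12: ref 3 -> HIT, frames=[2,1,3] (faults so far: 5)
  LRU total faults: 5
--- Optimal ---
  step 0: ref 2 -> FAULT, frames=[2,-,-] (faults so far: 1)
  step 1: ref 2 -> HIT, frames=[2,-,-] (faults so far: 1)
  step 2: ref 3 -> FAULT, frames=[2,3,-] (faults so far: 2)
  step 3: ref 2 -> HIT, frames=[2,3,-] (faults so far: 2)
  step 4: ref 2 -> HIT, frames=[2,3,-] (faults so far: 2)
  step 5: ref 3 -> HIT, frames=[2,3,-] (faults so far: 2)
  step 6: ref 4 -> FAULT, frames=[2,3,4] (faults so far: 3)
  step 7: ref 2 -> HIT, frames=[2,3,4] (faults so far: 3)
  step 8: ref 2 -> HIT, frames=[2,3,4] (faults so far: 3)
  step 9: ref 1 -> FAULT, evict 2, frames=[1,3,4] (faults so far: 4)
  step 10: ref 3 -> HIT, frames=[1,3,4] (faults so far: 4)
  step 11: ref 3 -> HIT, frames=[1,3,4] (faults so far: 4)
  step 12: ref 3 -> HIT, frames=[1,3,4] (faults so far: 4)
  Optimal total faults: 4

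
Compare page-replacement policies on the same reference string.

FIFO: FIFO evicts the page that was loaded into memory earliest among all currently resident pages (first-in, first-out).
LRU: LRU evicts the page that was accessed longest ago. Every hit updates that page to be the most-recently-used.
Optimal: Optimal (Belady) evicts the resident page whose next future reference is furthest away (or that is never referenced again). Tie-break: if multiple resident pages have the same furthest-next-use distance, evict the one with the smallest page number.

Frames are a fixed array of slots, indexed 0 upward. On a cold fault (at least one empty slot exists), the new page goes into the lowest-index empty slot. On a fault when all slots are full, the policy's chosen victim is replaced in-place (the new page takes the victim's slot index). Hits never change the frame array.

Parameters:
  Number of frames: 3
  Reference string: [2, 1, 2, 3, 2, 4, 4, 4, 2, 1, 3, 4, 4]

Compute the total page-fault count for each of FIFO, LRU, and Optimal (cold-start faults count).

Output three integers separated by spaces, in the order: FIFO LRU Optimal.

--- FIFO ---
  step 0: ref 2 -> FAULT, frames=[2,-,-] (faults so far: 1)
  step 1: ref 1 -> FAULT, frames=[2,1,-] (faults so far: 2)
  step 2: ref 2 -> HIT, frames=[2,1,-] (faults so far: 2)
  step 3: ref 3 -> FAULT, frames=[2,1,3] (faults so far: 3)
  step 4: ref 2 -> HIT, frames=[2,1,3] (faults so far: 3)
  step 5: ref 4 -> FAULT, evict 2, frames=[4,1,3] (faults so far: 4)
  step 6: ref 4 -> HIT, frames=[4,1,3] (faults so far: 4)
  step 7: ref 4 -> HIT, frames=[4,1,3] (faults so far: 4)
  step 8: ref 2 -> FAULT, evict 1, frames=[4,2,3] (faults so far: 5)
  step 9: ref 1 -> FAULT, evict 3, frames=[4,2,1] (faults so far: 6)
  step 10: ref 3 -> FAULT, evict 4, frames=[3,2,1] (faults so far: 7)
  step 11: ref 4 -> FAULT, evict 2, frames=[3,4,1] (faults so far: 8)
  step 12: ref 4 -> HIT, frames=[3,4,1] (faults so far: 8)
  FIFO total faults: 8
--- LRU ---
  step 0: ref 2 -> FAULT, frames=[2,-,-] (faults so far: 1)
  step 1: ref 1 -> FAULT, frames=[2,1,-] (faults so far: 2)
  step 2: ref 2 -> HIT, frames=[2,1,-] (faults so far: 2)
  step 3: ref 3 -> FAULT, frames=[2,1,3] (faults so far: 3)
  step 4: ref 2 -> HIT, frames=[2,1,3] (faults so far: 3)
  step 5: ref 4 -> FAULT, evict 1, frames=[2,4,3] (faults so far: 4)
  step 6: ref 4 -> HIT, frames=[2,4,3] (faults so far: 4)
  step 7: ref 4 -> HIT, frames=[2,4,3] (faults so far: 4)
  step 8: ref 2 -> HIT, frames=[2,4,3] (faults so far: 4)
  step 9: ref 1 -> FAULT, evict 3, frames=[2,4,1] (faults so far: 5)
  step 10: ref 3 -> FAULT, evict 4, frames=[2,3,1] (faults so far: 6)
  step 11: ref 4 -> FAULT, evict 2, frames=[4,3,1] (faults so far: 7)
  step 12: ref 4 -> HIT, frames=[4,3,1] (faults so far: 7)
  LRU total faults: 7
--- Optimal ---
  step 0: ref 2 -> FAULT, frames=[2,-,-] (faults so far: 1)
  step 1: ref 1 -> FAULT, frames=[2,1,-] (faults so far: 2)
  step 2: ref 2 -> HIT, frames=[2,1,-] (faults so far: 2)
  step 3: ref 3 -> FAULT, frames=[2,1,3] (faults so far: 3)
  step 4: ref 2 -> HIT, frames=[2,1,3] (faults so far: 3)
  step 5: ref 4 -> FAULT, evict 3, frames=[2,1,4] (faults so far: 4)
  step 6: ref 4 -> HIT, frames=[2,1,4] (faults so far: 4)
  step 7: ref 4 -> HIT, frames=[2,1,4] (faults so far: 4)
  step 8: ref 2 -> HIT, frames=[2,1,4] (faults so far: 4)
  step 9: ref 1 -> HIT, frames=[2,1,4] (faults so far: 4)
  step 10: ref 3 -> FAULT, evict 1, frames=[2,3,4] (faults so far: 5)
  step 11: ref 4 -> HIT, frames=[2,3,4] (faults so far: 5)
  step 12: ref 4 -> HIT, frames=[2,3,4] (faults so far: 5)
  Optimal total faults: 5

Answer: 8 7 5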